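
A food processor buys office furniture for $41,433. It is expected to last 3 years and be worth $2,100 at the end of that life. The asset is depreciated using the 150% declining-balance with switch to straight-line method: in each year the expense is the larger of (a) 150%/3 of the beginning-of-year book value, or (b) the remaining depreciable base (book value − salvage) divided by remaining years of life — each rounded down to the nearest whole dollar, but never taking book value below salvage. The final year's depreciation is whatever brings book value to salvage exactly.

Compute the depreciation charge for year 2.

Depreciable base = $41,433 − $2,100 = $39,333.
Year 1: DB = ⌊$41,433 × 150%/3⌋ = $20,716; SL = ⌊$39,333/3⌋ = $13,111 → take DB $20,716. Book value $20,717.
Year 2: DB = ⌊$20,717 × 150%/3⌋ = $10,358; SL = ⌊$18,617/2⌋ = $9,308 → take DB $10,358. Book value $10,359.

$10,358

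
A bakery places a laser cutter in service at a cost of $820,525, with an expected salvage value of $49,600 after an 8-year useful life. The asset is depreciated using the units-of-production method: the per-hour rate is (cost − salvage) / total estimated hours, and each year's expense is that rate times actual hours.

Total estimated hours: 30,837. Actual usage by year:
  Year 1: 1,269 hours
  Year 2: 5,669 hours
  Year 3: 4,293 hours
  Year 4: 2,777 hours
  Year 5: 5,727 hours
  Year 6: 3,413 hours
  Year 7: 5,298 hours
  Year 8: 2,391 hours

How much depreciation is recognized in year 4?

Depreciable base = $820,525 − $49,600 = $770,925.
Rate = $770,925 / 30,837 hours = $25 per hour.
Year 1: 1,269 × $25 = $31,725. Book value $788,800.
Year 2: 5,669 × $25 = $141,725. Book value $647,075.
Year 3: 4,293 × $25 = $107,325. Book value $539,750.
Year 4: 2,777 × $25 = $69,425. Book value $470,325.

$69,425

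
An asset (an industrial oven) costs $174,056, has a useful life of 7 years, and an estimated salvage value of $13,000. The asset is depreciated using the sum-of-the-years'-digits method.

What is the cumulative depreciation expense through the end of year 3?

$103,536

Depreciable base = $174,056 − $13,000 = $161,056.
Sum of the years' digits = 7+6+5+4+3+2+1 = 28.
Year 1: $161,056 × 7/28 = $40,264. Book value $133,792.
Year 2: $161,056 × 6/28 = $34,512. Book value $99,280.
Year 3: $161,056 × 5/28 = $28,760. Book value $70,520.
Accumulated through year 3 = $174,056 − $70,520 = $103,536.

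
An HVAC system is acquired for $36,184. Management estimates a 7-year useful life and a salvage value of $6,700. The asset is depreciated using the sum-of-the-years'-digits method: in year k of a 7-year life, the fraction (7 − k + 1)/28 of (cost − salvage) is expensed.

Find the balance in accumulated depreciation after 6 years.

Depreciable base = $36,184 − $6,700 = $29,484.
Sum of the years' digits = 7+6+5+4+3+2+1 = 28.
Year 1: $29,484 × 7/28 = $7,371. Book value $28,813.
Year 2: $29,484 × 6/28 = $6,318. Book value $22,495.
Year 3: $29,484 × 5/28 = $5,265. Book value $17,230.
Year 4: $29,484 × 4/28 = $4,212. Book value $13,018.
Year 5: $29,484 × 3/28 = $3,159. Book value $9,859.
Year 6: $29,484 × 2/28 = $2,106. Book value $7,753.
Accumulated through year 6 = $36,184 − $7,753 = $28,431.

$28,431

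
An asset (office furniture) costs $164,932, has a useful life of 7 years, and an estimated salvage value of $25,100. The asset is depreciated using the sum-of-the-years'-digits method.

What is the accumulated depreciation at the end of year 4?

$109,868

Depreciable base = $164,932 − $25,100 = $139,832.
Sum of the years' digits = 7+6+5+4+3+2+1 = 28.
Year 1: $139,832 × 7/28 = $34,958. Book value $129,974.
Year 2: $139,832 × 6/28 = $29,964. Book value $100,010.
Year 3: $139,832 × 5/28 = $24,970. Book value $75,040.
Year 4: $139,832 × 4/28 = $19,976. Book value $55,064.
Accumulated through year 4 = $164,932 − $55,064 = $109,868.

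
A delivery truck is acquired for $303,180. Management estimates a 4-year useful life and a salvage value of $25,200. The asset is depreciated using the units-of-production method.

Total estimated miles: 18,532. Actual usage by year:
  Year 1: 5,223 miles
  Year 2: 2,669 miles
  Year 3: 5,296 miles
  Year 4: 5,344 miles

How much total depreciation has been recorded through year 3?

$197,820

Depreciable base = $303,180 − $25,200 = $277,980.
Rate = $277,980 / 18,532 miles = $15 per mile.
Year 1: 5,223 × $15 = $78,345. Book value $224,835.
Year 2: 2,669 × $15 = $40,035. Book value $184,800.
Year 3: 5,296 × $15 = $79,440. Book value $105,360.
Accumulated through year 3 = $303,180 − $105,360 = $197,820.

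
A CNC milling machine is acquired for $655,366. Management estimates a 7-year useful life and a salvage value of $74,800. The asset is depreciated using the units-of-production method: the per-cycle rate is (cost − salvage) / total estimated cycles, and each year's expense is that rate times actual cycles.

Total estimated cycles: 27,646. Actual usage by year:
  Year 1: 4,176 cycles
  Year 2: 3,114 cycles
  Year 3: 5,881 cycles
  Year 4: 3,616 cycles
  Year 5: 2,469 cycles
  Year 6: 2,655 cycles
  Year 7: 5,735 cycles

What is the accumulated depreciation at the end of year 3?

$276,591

Depreciable base = $655,366 − $74,800 = $580,566.
Rate = $580,566 / 27,646 cycles = $21 per cycle.
Year 1: 4,176 × $21 = $87,696. Book value $567,670.
Year 2: 3,114 × $21 = $65,394. Book value $502,276.
Year 3: 5,881 × $21 = $123,501. Book value $378,775.
Accumulated through year 3 = $655,366 − $378,775 = $276,591.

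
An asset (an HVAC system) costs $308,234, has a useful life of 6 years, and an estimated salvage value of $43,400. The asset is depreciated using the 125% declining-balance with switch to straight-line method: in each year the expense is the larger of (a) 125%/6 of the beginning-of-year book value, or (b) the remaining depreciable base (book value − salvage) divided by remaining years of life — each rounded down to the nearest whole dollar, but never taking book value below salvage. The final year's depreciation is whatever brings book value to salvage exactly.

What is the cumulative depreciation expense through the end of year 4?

$191,810

Depreciable base = $308,234 − $43,400 = $264,834.
Year 1: DB = ⌊$308,234 × 125%/6⌋ = $64,215; SL = ⌊$264,834/6⌋ = $44,139 → take DB $64,215. Book value $244,019.
Year 2: DB = ⌊$244,019 × 125%/6⌋ = $50,837; SL = ⌊$200,619/5⌋ = $40,123 → take DB $50,837. Book value $193,182.
Year 3: DB = ⌊$193,182 × 125%/6⌋ = $40,246; SL = ⌊$149,782/4⌋ = $37,445 → take DB $40,246. Book value $152,936.
Year 4: DB = ⌊$152,936 × 125%/6⌋ = $31,861; SL = ⌊$109,536/3⌋ = $36,512 → take SL $36,512. Book value $116,424.
Accumulated through year 4 = $308,234 − $116,424 = $191,810.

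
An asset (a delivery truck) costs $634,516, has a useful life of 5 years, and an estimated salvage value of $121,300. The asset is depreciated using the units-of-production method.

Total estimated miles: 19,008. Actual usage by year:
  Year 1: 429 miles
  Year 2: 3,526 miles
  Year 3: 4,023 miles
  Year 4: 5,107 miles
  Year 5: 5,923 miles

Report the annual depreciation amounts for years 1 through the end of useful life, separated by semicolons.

$11,583; $95,202; $108,621; $137,889; $159,921

Depreciable base = $634,516 − $121,300 = $513,216.
Rate = $513,216 / 19,008 miles = $27 per mile.
Year 1: 429 × $27 = $11,583. Book value $622,933.
Year 2: 3,526 × $27 = $95,202. Book value $527,731.
Year 3: 4,023 × $27 = $108,621. Book value $419,110.
Year 4: 5,107 × $27 = $137,889. Book value $281,221.
Year 5: 5,923 × $27 = $159,921. Book value $121,300.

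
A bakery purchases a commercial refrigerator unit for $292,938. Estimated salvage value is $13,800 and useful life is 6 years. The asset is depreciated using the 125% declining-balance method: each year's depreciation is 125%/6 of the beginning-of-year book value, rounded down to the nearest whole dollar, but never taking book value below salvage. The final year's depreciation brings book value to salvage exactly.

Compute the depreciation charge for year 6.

Depreciable base = $292,938 − $13,800 = $279,138.
Year 1: ⌊$292,938 × 125%/6⌋ = $61,028. Book value $231,910.
Year 2: ⌊$231,910 × 125%/6⌋ = $48,314. Book value $183,596.
Year 3: ⌊$183,596 × 125%/6⌋ = $38,249. Book value $145,347.
Year 4: ⌊$145,347 × 125%/6⌋ = $30,280. Book value $115,067.
Year 5: ⌊$115,067 × 125%/6⌋ = $23,972. Book value $91,095.
Year 6 (final): $91,095 − $13,800 = $77,295. Book value $13,800.

$77,295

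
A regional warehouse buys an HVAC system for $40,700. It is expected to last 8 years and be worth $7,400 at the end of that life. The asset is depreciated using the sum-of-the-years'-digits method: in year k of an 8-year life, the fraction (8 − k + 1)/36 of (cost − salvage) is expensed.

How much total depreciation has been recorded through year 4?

Depreciable base = $40,700 − $7,400 = $33,300.
Sum of the years' digits = 8+7+6+5+4+3+2+1 = 36.
Year 1: $33,300 × 8/36 = $7,400. Book value $33,300.
Year 2: $33,300 × 7/36 = $6,475. Book value $26,825.
Year 3: $33,300 × 6/36 = $5,550. Book value $21,275.
Year 4: $33,300 × 5/36 = $4,625. Book value $16,650.
Accumulated through year 4 = $40,700 − $16,650 = $24,050.

$24,050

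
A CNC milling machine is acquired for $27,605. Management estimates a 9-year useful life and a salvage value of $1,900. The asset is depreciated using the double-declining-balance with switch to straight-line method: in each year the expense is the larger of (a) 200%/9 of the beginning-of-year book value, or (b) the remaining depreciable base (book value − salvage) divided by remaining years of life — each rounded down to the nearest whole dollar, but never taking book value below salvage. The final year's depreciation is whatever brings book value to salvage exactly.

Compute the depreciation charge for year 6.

Depreciable base = $27,605 − $1,900 = $25,705.
Year 1: DB = ⌊$27,605 × 200%/9⌋ = $6,134; SL = ⌊$25,705/9⌋ = $2,856 → take DB $6,134. Book value $21,471.
Year 2: DB = ⌊$21,471 × 200%/9⌋ = $4,771; SL = ⌊$19,571/8⌋ = $2,446 → take DB $4,771. Book value $16,700.
Year 3: DB = ⌊$16,700 × 200%/9⌋ = $3,711; SL = ⌊$14,800/7⌋ = $2,114 → take DB $3,711. Book value $12,989.
Year 4: DB = ⌊$12,989 × 200%/9⌋ = $2,886; SL = ⌊$11,089/6⌋ = $1,848 → take DB $2,886. Book value $10,103.
Year 5: DB = ⌊$10,103 × 200%/9⌋ = $2,245; SL = ⌊$8,203/5⌋ = $1,640 → take DB $2,245. Book value $7,858.
Year 6: DB = ⌊$7,858 × 200%/9⌋ = $1,746; SL = ⌊$5,958/4⌋ = $1,489 → take DB $1,746. Book value $6,112.

$1,746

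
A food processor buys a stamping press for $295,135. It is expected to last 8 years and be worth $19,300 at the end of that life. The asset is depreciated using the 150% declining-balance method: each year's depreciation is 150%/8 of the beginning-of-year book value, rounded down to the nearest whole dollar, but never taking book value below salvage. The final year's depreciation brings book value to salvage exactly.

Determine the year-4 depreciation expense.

Depreciable base = $295,135 − $19,300 = $275,835.
Year 1: ⌊$295,135 × 150%/8⌋ = $55,337. Book value $239,798.
Year 2: ⌊$239,798 × 150%/8⌋ = $44,962. Book value $194,836.
Year 3: ⌊$194,836 × 150%/8⌋ = $36,531. Book value $158,305.
Year 4: ⌊$158,305 × 150%/8⌋ = $29,682. Book value $128,623.

$29,682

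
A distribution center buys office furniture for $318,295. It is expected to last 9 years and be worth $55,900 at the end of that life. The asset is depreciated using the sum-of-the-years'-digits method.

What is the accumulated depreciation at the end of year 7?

Depreciable base = $318,295 − $55,900 = $262,395.
Sum of the years' digits = 9+8+7+6+5+4+3+2+1 = 45.
Year 1: $262,395 × 9/45 = $52,479. Book value $265,816.
Year 2: $262,395 × 8/45 = $46,648. Book value $219,168.
Year 3: $262,395 × 7/45 = $40,817. Book value $178,351.
Year 4: $262,395 × 6/45 = $34,986. Book value $143,365.
Year 5: $262,395 × 5/45 = $29,155. Book value $114,210.
Year 6: $262,395 × 4/45 = $23,324. Book value $90,886.
Year 7: $262,395 × 3/45 = $17,493. Book value $73,393.
Accumulated through year 7 = $318,295 − $73,393 = $244,902.

$244,902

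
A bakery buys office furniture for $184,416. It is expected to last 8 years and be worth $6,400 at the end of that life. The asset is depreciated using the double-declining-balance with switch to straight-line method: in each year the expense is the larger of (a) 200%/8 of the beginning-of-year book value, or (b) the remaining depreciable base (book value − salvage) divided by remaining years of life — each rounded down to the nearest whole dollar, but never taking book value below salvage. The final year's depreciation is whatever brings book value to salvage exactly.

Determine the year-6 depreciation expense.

$12,454

Depreciable base = $184,416 − $6,400 = $178,016.
Year 1: DB = ⌊$184,416 × 200%/8⌋ = $46,104; SL = ⌊$178,016/8⌋ = $22,252 → take DB $46,104. Book value $138,312.
Year 2: DB = ⌊$138,312 × 200%/8⌋ = $34,578; SL = ⌊$131,912/7⌋ = $18,844 → take DB $34,578. Book value $103,734.
Year 3: DB = ⌊$103,734 × 200%/8⌋ = $25,933; SL = ⌊$97,334/6⌋ = $16,222 → take DB $25,933. Book value $77,801.
Year 4: DB = ⌊$77,801 × 200%/8⌋ = $19,450; SL = ⌊$71,401/5⌋ = $14,280 → take DB $19,450. Book value $58,351.
Year 5: DB = ⌊$58,351 × 200%/8⌋ = $14,587; SL = ⌊$51,951/4⌋ = $12,987 → take DB $14,587. Book value $43,764.
Year 6: DB = ⌊$43,764 × 200%/8⌋ = $10,941; SL = ⌊$37,364/3⌋ = $12,454 → take SL $12,454. Book value $31,310.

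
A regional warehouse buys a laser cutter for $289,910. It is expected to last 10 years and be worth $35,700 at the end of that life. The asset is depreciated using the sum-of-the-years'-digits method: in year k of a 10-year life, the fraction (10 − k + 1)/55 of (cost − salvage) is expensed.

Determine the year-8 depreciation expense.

Depreciable base = $289,910 − $35,700 = $254,210.
Sum of the years' digits = 10+9+8+7+6+5+4+3+2+1 = 55.
Year 1: $254,210 × 10/55 = $46,220. Book value $243,690.
Year 2: $254,210 × 9/55 = $41,598. Book value $202,092.
Year 3: $254,210 × 8/55 = $36,976. Book value $165,116.
Year 4: $254,210 × 7/55 = $32,354. Book value $132,762.
Year 5: $254,210 × 6/55 = $27,732. Book value $105,030.
Year 6: $254,210 × 5/55 = $23,110. Book value $81,920.
Year 7: $254,210 × 4/55 = $18,488. Book value $63,432.
Year 8: $254,210 × 3/55 = $13,866. Book value $49,566.

$13,866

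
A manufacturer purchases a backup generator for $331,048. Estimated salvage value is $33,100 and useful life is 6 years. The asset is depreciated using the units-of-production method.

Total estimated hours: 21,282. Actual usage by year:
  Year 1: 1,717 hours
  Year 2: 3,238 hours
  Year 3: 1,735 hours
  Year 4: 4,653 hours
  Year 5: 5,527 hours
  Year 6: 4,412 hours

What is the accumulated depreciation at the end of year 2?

$69,370

Depreciable base = $331,048 − $33,100 = $297,948.
Rate = $297,948 / 21,282 hours = $14 per hour.
Year 1: 1,717 × $14 = $24,038. Book value $307,010.
Year 2: 3,238 × $14 = $45,332. Book value $261,678.
Accumulated through year 2 = $331,048 − $261,678 = $69,370.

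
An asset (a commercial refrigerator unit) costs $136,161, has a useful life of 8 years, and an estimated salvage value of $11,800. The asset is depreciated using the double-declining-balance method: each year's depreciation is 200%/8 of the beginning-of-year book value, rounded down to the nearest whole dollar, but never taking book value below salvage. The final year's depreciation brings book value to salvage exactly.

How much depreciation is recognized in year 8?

Depreciable base = $136,161 − $11,800 = $124,361.
Year 1: ⌊$136,161 × 200%/8⌋ = $34,040. Book value $102,121.
Year 2: ⌊$102,121 × 200%/8⌋ = $25,530. Book value $76,591.
Year 3: ⌊$76,591 × 200%/8⌋ = $19,147. Book value $57,444.
Year 4: ⌊$57,444 × 200%/8⌋ = $14,361. Book value $43,083.
Year 5: ⌊$43,083 × 200%/8⌋ = $10,770. Book value $32,313.
Year 6: ⌊$32,313 × 200%/8⌋ = $8,078. Book value $24,235.
Year 7: ⌊$24,235 × 200%/8⌋ = $6,058. Book value $18,177.
Year 8 (final): $18,177 − $11,800 = $6,377. Book value $11,800.

$6,377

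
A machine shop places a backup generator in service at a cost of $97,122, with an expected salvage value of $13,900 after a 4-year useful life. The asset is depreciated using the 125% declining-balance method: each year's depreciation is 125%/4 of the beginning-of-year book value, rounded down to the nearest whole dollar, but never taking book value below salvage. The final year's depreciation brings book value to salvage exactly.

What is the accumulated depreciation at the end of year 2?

$51,216

Depreciable base = $97,122 − $13,900 = $83,222.
Year 1: ⌊$97,122 × 125%/4⌋ = $30,350. Book value $66,772.
Year 2: ⌊$66,772 × 125%/4⌋ = $20,866. Book value $45,906.
Accumulated through year 2 = $97,122 − $45,906 = $51,216.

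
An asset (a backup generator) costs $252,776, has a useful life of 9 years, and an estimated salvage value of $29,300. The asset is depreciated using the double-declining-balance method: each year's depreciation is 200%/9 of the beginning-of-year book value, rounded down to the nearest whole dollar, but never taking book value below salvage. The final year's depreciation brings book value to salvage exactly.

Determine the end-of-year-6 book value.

Depreciable base = $252,776 − $29,300 = $223,476.
Year 1: ⌊$252,776 × 200%/9⌋ = $56,172. Book value $196,604.
Year 2: ⌊$196,604 × 200%/9⌋ = $43,689. Book value $152,915.
Year 3: ⌊$152,915 × 200%/9⌋ = $33,981. Book value $118,934.
Year 4: ⌊$118,934 × 200%/9⌋ = $26,429. Book value $92,505.
Year 5: ⌊$92,505 × 200%/9⌋ = $20,556. Book value $71,949.
Year 6: ⌊$71,949 × 200%/9⌋ = $15,988. Book value $55,961.

$55,961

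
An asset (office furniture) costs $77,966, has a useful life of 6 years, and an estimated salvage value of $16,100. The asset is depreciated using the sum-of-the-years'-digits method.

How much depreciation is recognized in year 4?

Depreciable base = $77,966 − $16,100 = $61,866.
Sum of the years' digits = 6+5+4+3+2+1 = 21.
Year 1: $61,866 × 6/21 = $17,676. Book value $60,290.
Year 2: $61,866 × 5/21 = $14,730. Book value $45,560.
Year 3: $61,866 × 4/21 = $11,784. Book value $33,776.
Year 4: $61,866 × 3/21 = $8,838. Book value $24,938.

$8,838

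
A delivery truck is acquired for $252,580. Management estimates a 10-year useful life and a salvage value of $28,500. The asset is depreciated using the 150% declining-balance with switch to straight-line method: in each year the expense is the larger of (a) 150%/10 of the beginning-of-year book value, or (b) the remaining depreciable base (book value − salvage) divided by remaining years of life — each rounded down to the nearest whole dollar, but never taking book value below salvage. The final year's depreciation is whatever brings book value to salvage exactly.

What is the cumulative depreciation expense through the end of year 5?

$140,507

Depreciable base = $252,580 − $28,500 = $224,080.
Year 1: DB = ⌊$252,580 × 150%/10⌋ = $37,887; SL = ⌊$224,080/10⌋ = $22,408 → take DB $37,887. Book value $214,693.
Year 2: DB = ⌊$214,693 × 150%/10⌋ = $32,203; SL = ⌊$186,193/9⌋ = $20,688 → take DB $32,203. Book value $182,490.
Year 3: DB = ⌊$182,490 × 150%/10⌋ = $27,373; SL = ⌊$153,990/8⌋ = $19,248 → take DB $27,373. Book value $155,117.
Year 4: DB = ⌊$155,117 × 150%/10⌋ = $23,267; SL = ⌊$126,617/7⌋ = $18,088 → take DB $23,267. Book value $131,850.
Year 5: DB = ⌊$131,850 × 150%/10⌋ = $19,777; SL = ⌊$103,350/6⌋ = $17,225 → take DB $19,777. Book value $112,073.
Accumulated through year 5 = $252,580 − $112,073 = $140,507.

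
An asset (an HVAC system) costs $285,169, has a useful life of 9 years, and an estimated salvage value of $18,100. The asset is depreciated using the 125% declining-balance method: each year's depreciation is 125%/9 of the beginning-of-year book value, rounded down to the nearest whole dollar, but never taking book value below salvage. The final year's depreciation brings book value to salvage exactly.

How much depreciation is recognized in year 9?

$68,116

Depreciable base = $285,169 − $18,100 = $267,069.
Year 1: ⌊$285,169 × 125%/9⌋ = $39,606. Book value $245,563.
Year 2: ⌊$245,563 × 125%/9⌋ = $34,105. Book value $211,458.
Year 3: ⌊$211,458 × 125%/9⌋ = $29,369. Book value $182,089.
Year 4: ⌊$182,089 × 125%/9⌋ = $25,290. Book value $156,799.
Year 5: ⌊$156,799 × 125%/9⌋ = $21,777. Book value $135,022.
Year 6: ⌊$135,022 × 125%/9⌋ = $18,753. Book value $116,269.
Year 7: ⌊$116,269 × 125%/9⌋ = $16,148. Book value $100,121.
Year 8: ⌊$100,121 × 125%/9⌋ = $13,905. Book value $86,216.
Year 9 (final): $86,216 − $18,100 = $68,116. Book value $18,100.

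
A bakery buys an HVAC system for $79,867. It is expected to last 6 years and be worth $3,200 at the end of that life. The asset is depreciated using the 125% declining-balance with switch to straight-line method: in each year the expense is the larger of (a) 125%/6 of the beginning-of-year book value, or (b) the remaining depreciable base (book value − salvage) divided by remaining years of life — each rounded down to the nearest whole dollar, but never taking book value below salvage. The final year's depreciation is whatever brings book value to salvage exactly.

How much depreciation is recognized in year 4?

$11,714

Depreciable base = $79,867 − $3,200 = $76,667.
Year 1: DB = ⌊$79,867 × 125%/6⌋ = $16,638; SL = ⌊$76,667/6⌋ = $12,777 → take DB $16,638. Book value $63,229.
Year 2: DB = ⌊$63,229 × 125%/6⌋ = $13,172; SL = ⌊$60,029/5⌋ = $12,005 → take DB $13,172. Book value $50,057.
Year 3: DB = ⌊$50,057 × 125%/6⌋ = $10,428; SL = ⌊$46,857/4⌋ = $11,714 → take SL $11,714. Book value $38,343.
Year 4: DB = ⌊$38,343 × 125%/6⌋ = $7,988; SL = ⌊$35,143/3⌋ = $11,714 → take SL $11,714. Book value $26,629.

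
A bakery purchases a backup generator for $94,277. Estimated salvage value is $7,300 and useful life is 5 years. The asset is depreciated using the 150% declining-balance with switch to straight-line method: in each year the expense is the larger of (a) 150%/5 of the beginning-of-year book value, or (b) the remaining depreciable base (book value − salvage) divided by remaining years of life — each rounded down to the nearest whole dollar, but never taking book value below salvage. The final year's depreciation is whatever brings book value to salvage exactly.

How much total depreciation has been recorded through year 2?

Depreciable base = $94,277 − $7,300 = $86,977.
Year 1: DB = ⌊$94,277 × 150%/5⌋ = $28,283; SL = ⌊$86,977/5⌋ = $17,395 → take DB $28,283. Book value $65,994.
Year 2: DB = ⌊$65,994 × 150%/5⌋ = $19,798; SL = ⌊$58,694/4⌋ = $14,673 → take DB $19,798. Book value $46,196.
Accumulated through year 2 = $94,277 − $46,196 = $48,081.

$48,081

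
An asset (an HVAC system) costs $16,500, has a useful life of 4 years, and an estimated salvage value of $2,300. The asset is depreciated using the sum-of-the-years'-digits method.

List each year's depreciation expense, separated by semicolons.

$5,680; $4,260; $2,840; $1,420

Depreciable base = $16,500 − $2,300 = $14,200.
Sum of the years' digits = 4+3+2+1 = 10.
Year 1: $14,200 × 4/10 = $5,680. Book value $10,820.
Year 2: $14,200 × 3/10 = $4,260. Book value $6,560.
Year 3: $14,200 × 2/10 = $2,840. Book value $3,720.
Year 4: $14,200 × 1/10 = $1,420. Book value $2,300.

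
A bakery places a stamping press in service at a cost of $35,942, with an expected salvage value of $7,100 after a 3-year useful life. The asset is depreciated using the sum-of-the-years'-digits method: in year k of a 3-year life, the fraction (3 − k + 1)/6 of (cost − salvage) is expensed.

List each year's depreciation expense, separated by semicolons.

$14,421; $9,614; $4,807

Depreciable base = $35,942 − $7,100 = $28,842.
Sum of the years' digits = 3+2+1 = 6.
Year 1: $28,842 × 3/6 = $14,421. Book value $21,521.
Year 2: $28,842 × 2/6 = $9,614. Book value $11,907.
Year 3: $28,842 × 1/6 = $4,807. Book value $7,100.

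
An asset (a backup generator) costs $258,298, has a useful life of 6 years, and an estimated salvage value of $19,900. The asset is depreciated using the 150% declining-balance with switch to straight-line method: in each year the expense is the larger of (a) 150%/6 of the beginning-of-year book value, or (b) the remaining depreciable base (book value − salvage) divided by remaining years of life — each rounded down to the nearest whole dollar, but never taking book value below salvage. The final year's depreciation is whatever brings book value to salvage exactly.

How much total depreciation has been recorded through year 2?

Depreciable base = $258,298 − $19,900 = $238,398.
Year 1: DB = ⌊$258,298 × 150%/6⌋ = $64,574; SL = ⌊$238,398/6⌋ = $39,733 → take DB $64,574. Book value $193,724.
Year 2: DB = ⌊$193,724 × 150%/6⌋ = $48,431; SL = ⌊$173,824/5⌋ = $34,764 → take DB $48,431. Book value $145,293.
Accumulated through year 2 = $258,298 − $145,293 = $113,005.

$113,005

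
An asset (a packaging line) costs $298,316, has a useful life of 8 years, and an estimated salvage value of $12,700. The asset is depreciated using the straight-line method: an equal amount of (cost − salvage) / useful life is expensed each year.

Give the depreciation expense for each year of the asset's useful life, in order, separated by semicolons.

Depreciable base = $298,316 − $12,700 = $285,616.
Annual expense = $285,616 / 8 = $35,702.
End of year 1: book value $262,614.
End of year 2: book value $226,912.
End of year 3: book value $191,210.
End of year 4: book value $155,508.
End of year 5: book value $119,806.
End of year 6: book value $84,104.
End of year 7: book value $48,402.
End of year 8: book value $12,700.

$35,702; $35,702; $35,702; $35,702; $35,702; $35,702; $35,702; $35,702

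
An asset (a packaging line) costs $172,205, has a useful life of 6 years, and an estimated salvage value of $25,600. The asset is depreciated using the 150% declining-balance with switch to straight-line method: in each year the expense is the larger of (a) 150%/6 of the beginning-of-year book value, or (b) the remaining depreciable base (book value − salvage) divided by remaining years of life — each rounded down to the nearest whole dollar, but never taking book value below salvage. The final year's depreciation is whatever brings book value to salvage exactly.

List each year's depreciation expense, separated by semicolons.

Depreciable base = $172,205 − $25,600 = $146,605.
Year 1: DB = ⌊$172,205 × 150%/6⌋ = $43,051; SL = ⌊$146,605/6⌋ = $24,434 → take DB $43,051. Book value $129,154.
Year 2: DB = ⌊$129,154 × 150%/6⌋ = $32,288; SL = ⌊$103,554/5⌋ = $20,710 → take DB $32,288. Book value $96,866.
Year 3: DB = ⌊$96,866 × 150%/6⌋ = $24,216; SL = ⌊$71,266/4⌋ = $17,816 → take DB $24,216. Book value $72,650.
Year 4: DB = ⌊$72,650 × 150%/6⌋ = $18,162; SL = ⌊$47,050/3⌋ = $15,683 → take DB $18,162. Book value $54,488.
Year 5: DB = ⌊$54,488 × 150%/6⌋ = $13,622; SL = ⌊$28,888/2⌋ = $14,444 → take SL $14,444. Book value $40,044.
Year 6 (final): $40,044 − $25,600 = $14,444. Book value $25,600.

$43,051; $32,288; $24,216; $18,162; $14,444; $14,444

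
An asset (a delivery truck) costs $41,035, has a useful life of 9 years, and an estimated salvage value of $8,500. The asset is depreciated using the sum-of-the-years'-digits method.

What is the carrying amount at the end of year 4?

Depreciable base = $41,035 − $8,500 = $32,535.
Sum of the years' digits = 9+8+7+6+5+4+3+2+1 = 45.
Year 1: $32,535 × 9/45 = $6,507. Book value $34,528.
Year 2: $32,535 × 8/45 = $5,784. Book value $28,744.
Year 3: $32,535 × 7/45 = $5,061. Book value $23,683.
Year 4: $32,535 × 6/45 = $4,338. Book value $19,345.

$19,345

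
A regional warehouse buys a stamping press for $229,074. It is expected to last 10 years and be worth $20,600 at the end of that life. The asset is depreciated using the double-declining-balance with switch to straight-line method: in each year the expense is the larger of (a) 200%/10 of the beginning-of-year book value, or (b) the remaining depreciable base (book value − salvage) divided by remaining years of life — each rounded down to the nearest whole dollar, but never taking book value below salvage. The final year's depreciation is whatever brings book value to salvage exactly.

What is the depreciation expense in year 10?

$8,917

Depreciable base = $229,074 − $20,600 = $208,474.
Year 1: DB = ⌊$229,074 × 200%/10⌋ = $45,814; SL = ⌊$208,474/10⌋ = $20,847 → take DB $45,814. Book value $183,260.
Year 2: DB = ⌊$183,260 × 200%/10⌋ = $36,652; SL = ⌊$162,660/9⌋ = $18,073 → take DB $36,652. Book value $146,608.
Year 3: DB = ⌊$146,608 × 200%/10⌋ = $29,321; SL = ⌊$126,008/8⌋ = $15,751 → take DB $29,321. Book value $117,287.
Year 4: DB = ⌊$117,287 × 200%/10⌋ = $23,457; SL = ⌊$96,687/7⌋ = $13,812 → take DB $23,457. Book value $93,830.
Year 5: DB = ⌊$93,830 × 200%/10⌋ = $18,766; SL = ⌊$73,230/6⌋ = $12,205 → take DB $18,766. Book value $75,064.
Year 6: DB = ⌊$75,064 × 200%/10⌋ = $15,012; SL = ⌊$54,464/5⌋ = $10,892 → take DB $15,012. Book value $60,052.
Year 7: DB = ⌊$60,052 × 200%/10⌋ = $12,010; SL = ⌊$39,452/4⌋ = $9,863 → take DB $12,010. Book value $48,042.
Year 8: DB = ⌊$48,042 × 200%/10⌋ = $9,608; SL = ⌊$27,442/3⌋ = $9,147 → take DB $9,608. Book value $38,434.
Year 9: DB = ⌊$38,434 × 200%/10⌋ = $7,686; SL = ⌊$17,834/2⌋ = $8,917 → take SL $8,917. Book value $29,517.
Year 10 (final): $29,517 − $20,600 = $8,917. Book value $20,600.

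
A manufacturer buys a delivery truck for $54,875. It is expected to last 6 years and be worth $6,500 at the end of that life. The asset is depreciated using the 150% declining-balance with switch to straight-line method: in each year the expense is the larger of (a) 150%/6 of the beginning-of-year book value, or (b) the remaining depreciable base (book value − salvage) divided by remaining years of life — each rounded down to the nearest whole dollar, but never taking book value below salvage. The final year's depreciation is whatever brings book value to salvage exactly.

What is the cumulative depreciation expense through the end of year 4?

$37,511

Depreciable base = $54,875 − $6,500 = $48,375.
Year 1: DB = ⌊$54,875 × 150%/6⌋ = $13,718; SL = ⌊$48,375/6⌋ = $8,062 → take DB $13,718. Book value $41,157.
Year 2: DB = ⌊$41,157 × 150%/6⌋ = $10,289; SL = ⌊$34,657/5⌋ = $6,931 → take DB $10,289. Book value $30,868.
Year 3: DB = ⌊$30,868 × 150%/6⌋ = $7,717; SL = ⌊$24,368/4⌋ = $6,092 → take DB $7,717. Book value $23,151.
Year 4: DB = ⌊$23,151 × 150%/6⌋ = $5,787; SL = ⌊$16,651/3⌋ = $5,550 → take DB $5,787. Book value $17,364.
Accumulated through year 4 = $54,875 − $17,364 = $37,511.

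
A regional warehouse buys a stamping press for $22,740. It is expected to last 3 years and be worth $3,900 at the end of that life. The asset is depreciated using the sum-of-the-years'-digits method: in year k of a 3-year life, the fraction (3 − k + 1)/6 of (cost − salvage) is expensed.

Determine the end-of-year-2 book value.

Depreciable base = $22,740 − $3,900 = $18,840.
Sum of the years' digits = 3+2+1 = 6.
Year 1: $18,840 × 3/6 = $9,420. Book value $13,320.
Year 2: $18,840 × 2/6 = $6,280. Book value $7,040.

$7,040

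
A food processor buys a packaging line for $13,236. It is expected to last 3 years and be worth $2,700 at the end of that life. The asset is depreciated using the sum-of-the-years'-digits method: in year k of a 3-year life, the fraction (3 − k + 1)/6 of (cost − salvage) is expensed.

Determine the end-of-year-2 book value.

Depreciable base = $13,236 − $2,700 = $10,536.
Sum of the years' digits = 3+2+1 = 6.
Year 1: $10,536 × 3/6 = $5,268. Book value $7,968.
Year 2: $10,536 × 2/6 = $3,512. Book value $4,456.

$4,456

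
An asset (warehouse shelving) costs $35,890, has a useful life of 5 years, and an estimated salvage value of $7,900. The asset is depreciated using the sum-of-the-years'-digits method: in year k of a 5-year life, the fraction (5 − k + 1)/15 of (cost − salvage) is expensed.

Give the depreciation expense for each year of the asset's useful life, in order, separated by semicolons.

Depreciable base = $35,890 − $7,900 = $27,990.
Sum of the years' digits = 5+4+3+2+1 = 15.
Year 1: $27,990 × 5/15 = $9,330. Book value $26,560.
Year 2: $27,990 × 4/15 = $7,464. Book value $19,096.
Year 3: $27,990 × 3/15 = $5,598. Book value $13,498.
Year 4: $27,990 × 2/15 = $3,732. Book value $9,766.
Year 5: $27,990 × 1/15 = $1,866. Book value $7,900.

$9,330; $7,464; $5,598; $3,732; $1,866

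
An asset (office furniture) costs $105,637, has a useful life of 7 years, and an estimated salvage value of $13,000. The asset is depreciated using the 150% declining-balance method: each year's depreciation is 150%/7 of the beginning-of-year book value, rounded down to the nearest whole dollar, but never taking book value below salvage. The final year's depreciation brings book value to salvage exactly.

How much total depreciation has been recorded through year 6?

Depreciable base = $105,637 − $13,000 = $92,637.
Year 1: ⌊$105,637 × 150%/7⌋ = $22,636. Book value $83,001.
Year 2: ⌊$83,001 × 150%/7⌋ = $17,785. Book value $65,216.
Year 3: ⌊$65,216 × 150%/7⌋ = $13,974. Book value $51,242.
Year 4: ⌊$51,242 × 150%/7⌋ = $10,980. Book value $40,262.
Year 5: ⌊$40,262 × 150%/7⌋ = $8,627. Book value $31,635.
Year 6: ⌊$31,635 × 150%/7⌋ = $6,778. Book value $24,857.
Accumulated through year 6 = $105,637 − $24,857 = $80,780.

$80,780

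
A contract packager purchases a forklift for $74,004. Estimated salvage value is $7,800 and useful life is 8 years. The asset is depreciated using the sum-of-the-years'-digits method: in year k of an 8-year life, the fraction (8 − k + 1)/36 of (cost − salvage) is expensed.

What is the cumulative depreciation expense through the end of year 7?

$64,365

Depreciable base = $74,004 − $7,800 = $66,204.
Sum of the years' digits = 8+7+6+5+4+3+2+1 = 36.
Year 1: $66,204 × 8/36 = $14,712. Book value $59,292.
Year 2: $66,204 × 7/36 = $12,873. Book value $46,419.
Year 3: $66,204 × 6/36 = $11,034. Book value $35,385.
Year 4: $66,204 × 5/36 = $9,195. Book value $26,190.
Year 5: $66,204 × 4/36 = $7,356. Book value $18,834.
Year 6: $66,204 × 3/36 = $5,517. Book value $13,317.
Year 7: $66,204 × 2/36 = $3,678. Book value $9,639.
Accumulated through year 7 = $74,004 − $9,639 = $64,365.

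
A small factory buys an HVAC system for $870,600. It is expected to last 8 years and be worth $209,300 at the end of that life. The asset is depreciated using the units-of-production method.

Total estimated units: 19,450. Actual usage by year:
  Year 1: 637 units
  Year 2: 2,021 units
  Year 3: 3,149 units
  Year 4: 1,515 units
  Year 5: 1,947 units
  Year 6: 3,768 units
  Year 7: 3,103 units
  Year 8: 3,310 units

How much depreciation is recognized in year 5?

$66,198

Depreciable base = $870,600 − $209,300 = $661,300.
Rate = $661,300 / 19,450 units = $34 per unit.
Year 1: 637 × $34 = $21,658. Book value $848,942.
Year 2: 2,021 × $34 = $68,714. Book value $780,228.
Year 3: 3,149 × $34 = $107,066. Book value $673,162.
Year 4: 1,515 × $34 = $51,510. Book value $621,652.
Year 5: 1,947 × $34 = $66,198. Book value $555,454.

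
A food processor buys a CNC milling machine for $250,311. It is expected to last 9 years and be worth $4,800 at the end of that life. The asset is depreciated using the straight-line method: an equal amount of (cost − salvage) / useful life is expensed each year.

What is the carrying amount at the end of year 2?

$195,753

Depreciable base = $250,311 − $4,800 = $245,511.
Annual expense = $245,511 / 9 = $27,279.
End of year 1: book value $223,032.
End of year 2: book value $195,753.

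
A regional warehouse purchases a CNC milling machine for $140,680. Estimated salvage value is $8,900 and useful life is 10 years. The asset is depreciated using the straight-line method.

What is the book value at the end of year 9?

$22,078

Depreciable base = $140,680 − $8,900 = $131,780.
Annual expense = $131,780 / 10 = $13,178.
End of year 1: book value $127,502.
End of year 2: book value $114,324.
End of year 3: book value $101,146.
End of year 4: book value $87,968.
End of year 5: book value $74,790.
End of year 6: book value $61,612.
End of year 7: book value $48,434.
End of year 8: book value $35,256.
End of year 9: book value $22,078.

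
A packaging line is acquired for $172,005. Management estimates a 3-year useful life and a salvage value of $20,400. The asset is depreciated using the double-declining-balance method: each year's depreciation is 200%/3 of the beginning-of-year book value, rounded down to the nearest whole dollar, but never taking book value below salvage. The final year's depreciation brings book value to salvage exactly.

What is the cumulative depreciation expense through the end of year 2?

$151,605

Depreciable base = $172,005 − $20,400 = $151,605.
Year 1: ⌊$172,005 × 200%/3⌋ = $114,670. Book value $57,335.
Year 2: ⌊$57,335 × 200%/3⌋ = $38,223, capped at $36,935. Book value $20,400.
Accumulated through year 2 = $172,005 − $20,400 = $151,605.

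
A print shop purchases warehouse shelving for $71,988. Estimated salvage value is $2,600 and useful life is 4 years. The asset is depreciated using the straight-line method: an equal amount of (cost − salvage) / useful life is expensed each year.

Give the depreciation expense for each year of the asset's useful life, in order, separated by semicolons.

Depreciable base = $71,988 − $2,600 = $69,388.
Annual expense = $69,388 / 4 = $17,347.
End of year 1: book value $54,641.
End of year 2: book value $37,294.
End of year 3: book value $19,947.
End of year 4: book value $2,600.

$17,347; $17,347; $17,347; $17,347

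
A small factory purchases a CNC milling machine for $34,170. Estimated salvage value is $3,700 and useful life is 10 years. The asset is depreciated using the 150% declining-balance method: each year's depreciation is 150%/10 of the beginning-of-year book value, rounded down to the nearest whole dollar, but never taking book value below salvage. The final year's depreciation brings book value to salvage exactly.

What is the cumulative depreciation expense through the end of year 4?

Depreciable base = $34,170 − $3,700 = $30,470.
Year 1: ⌊$34,170 × 150%/10⌋ = $5,125. Book value $29,045.
Year 2: ⌊$29,045 × 150%/10⌋ = $4,356. Book value $24,689.
Year 3: ⌊$24,689 × 150%/10⌋ = $3,703. Book value $20,986.
Year 4: ⌊$20,986 × 150%/10⌋ = $3,147. Book value $17,839.
Accumulated through year 4 = $34,170 − $17,839 = $16,331.

$16,331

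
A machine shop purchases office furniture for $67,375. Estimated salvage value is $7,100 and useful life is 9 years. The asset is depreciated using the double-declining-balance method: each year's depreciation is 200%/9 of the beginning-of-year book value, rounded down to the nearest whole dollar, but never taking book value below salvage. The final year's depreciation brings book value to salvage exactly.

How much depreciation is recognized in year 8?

$2,578

Depreciable base = $67,375 − $7,100 = $60,275.
Year 1: ⌊$67,375 × 200%/9⌋ = $14,972. Book value $52,403.
Year 2: ⌊$52,403 × 200%/9⌋ = $11,645. Book value $40,758.
Year 3: ⌊$40,758 × 200%/9⌋ = $9,057. Book value $31,701.
Year 4: ⌊$31,701 × 200%/9⌋ = $7,044. Book value $24,657.
Year 5: ⌊$24,657 × 200%/9⌋ = $5,479. Book value $19,178.
Year 6: ⌊$19,178 × 200%/9⌋ = $4,261. Book value $14,917.
Year 7: ⌊$14,917 × 200%/9⌋ = $3,314. Book value $11,603.
Year 8: ⌊$11,603 × 200%/9⌋ = $2,578. Book value $9,025.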